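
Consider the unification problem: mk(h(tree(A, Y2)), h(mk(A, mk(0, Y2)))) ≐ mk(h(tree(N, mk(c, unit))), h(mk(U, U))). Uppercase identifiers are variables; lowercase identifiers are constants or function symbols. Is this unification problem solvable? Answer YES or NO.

Decompose mk/2: h(tree(A, Y2)) ≐ h(tree(N, mk(c, unit))),  h(mk(A, mk(0, Y2))) ≐ h(mk(U, U)).
Decompose h/1: tree(A, Y2) ≐ tree(N, mk(c, unit)).
Decompose tree/2: A ≐ N,  Y2 ≐ mk(c, unit).
Bind A := N; substituting into the one remaining equation that mentions A gives: h(mk(N, mk(0, Y2))) ≐ h(mk(U, U)).
Bind Y2 := mk(c, unit); substituting into the remaining equation gives: h(mk(N, mk(0, mk(c, unit)))) ≐ h(mk(U, U)).
Decompose h/1: mk(N, mk(0, mk(c, unit))) ≐ mk(U, U).
Decompose mk/2: N ≐ U,  mk(0, mk(c, unit)) ≐ U.
Bind N := U; no other remaining equation mentions N. Substituting into the earlier binding gives A := U.
Bind U := mk(0, mk(c, unit)). Substituting into the earlier bindings gives A := mk(0, mk(c, unit)), N := mk(0, mk(c, unit)).
No equations remain and no clash or occurs-check failure arose, so a unifier exists.

YES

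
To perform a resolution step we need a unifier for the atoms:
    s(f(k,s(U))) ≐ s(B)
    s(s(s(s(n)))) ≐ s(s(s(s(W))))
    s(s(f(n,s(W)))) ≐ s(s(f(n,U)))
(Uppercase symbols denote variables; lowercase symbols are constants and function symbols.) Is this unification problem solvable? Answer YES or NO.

Decompose s/1: f(k,s(U)) ≐ B.
Bind B := f(k,s(U)); no other remaining equation mentions B.
Decompose s/1: s(s(s(n))) ≐ s(s(s(W))).
Decompose s/1: s(s(n)) ≐ s(s(W)).
Decompose s/1: s(n) ≐ s(W).
Decompose s/1: n ≐ W.
Bind W := n; substituting into the remaining equation gives: s(s(f(n,s(n)))) ≐ s(s(f(n,U))).
Decompose s/1: s(f(n,s(n))) ≐ s(f(n,U)).
Decompose s/1: f(n,s(n)) ≐ f(n,U).
Decompose f/2: n ≐ n,  s(n) ≐ U.
Delete trivial equation n ≐ n.
Bind U := s(n). Substituting into the earlier binding gives B := f(k,s(s(n))).
No equations remain and no clash or occurs-check failure arose, so a unifier exists.

YES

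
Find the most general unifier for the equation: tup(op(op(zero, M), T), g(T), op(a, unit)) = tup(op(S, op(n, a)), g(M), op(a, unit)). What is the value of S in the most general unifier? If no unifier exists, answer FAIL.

Decompose tup/3: op(op(zero, M), T) = op(S, op(n, a)),  g(T) = g(M),  op(a, unit) = op(a, unit).
Decompose op/2: op(zero, M) = S,  T = op(n, a).
Bind S := op(zero, M); no other remaining equation mentions S.
Bind T := op(n, a); substituting into the one remaining equation that mentions T gives: g(op(n, a)) = g(M).
Decompose g/1: op(n, a) = M.
Bind M := op(n, a); no other remaining equation mentions M. Substituting into the earlier binding gives S := op(zero, op(n, a)).
Delete trivial equation op(a, unit) = op(a, unit).
MGU = { S -> op(zero, op(n, a)), T -> op(n, a), M -> op(n, a) }, so S -> op(zero, op(n, a)).

op(zero, op(n, a))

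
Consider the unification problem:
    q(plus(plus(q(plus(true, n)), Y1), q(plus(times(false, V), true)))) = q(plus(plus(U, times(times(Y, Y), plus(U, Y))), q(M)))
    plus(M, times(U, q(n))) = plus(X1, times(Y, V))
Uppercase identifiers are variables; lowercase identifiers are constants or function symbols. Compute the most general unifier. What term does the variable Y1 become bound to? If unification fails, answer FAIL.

Decompose q/1: plus(plus(q(plus(true, n)), Y1), q(plus(times(false, V), true))) = plus(plus(U, times(times(Y, Y), plus(U, Y))), q(M)).
Decompose plus/2: plus(q(plus(true, n)), Y1) = plus(U, times(times(Y, Y), plus(U, Y))),  q(plus(times(false, V), true)) = q(M).
Decompose plus/2: q(plus(true, n)) = U,  Y1 = times(times(Y, Y), plus(U, Y)).
Bind U := q(plus(true, n)); substituting into the 2 remaining equations that mention U gives: Y1 = times(times(Y, Y), plus(q(plus(true, n)), Y)),  plus(M, times(q(plus(true, n)), q(n))) = plus(X1, times(Y, V)).
Bind Y1 := times(times(Y, Y), plus(q(plus(true, n)), Y)); no other remaining equation mentions Y1.
Decompose q/1: plus(times(false, V), true) = M.
Bind M := plus(times(false, V), true); substituting into the remaining equation gives: plus(plus(times(false, V), true), times(q(plus(true, n)), q(n))) = plus(X1, times(Y, V)).
Decompose plus/2: plus(times(false, V), true) = X1,  times(q(plus(true, n)), q(n)) = times(Y, V).
Bind X1 := plus(times(false, V), true); no other remaining equation mentions X1.
Decompose times/2: q(plus(true, n)) = Y,  q(n) = V.
Bind Y := q(plus(true, n)); no other remaining equation mentions Y. Substituting into the earlier binding gives Y1 := times(times(q(plus(true, n)), q(plus(true, n))), plus(q(plus(true, n)), q(plus(true, n)))).
Bind V := q(n). Substituting into the earlier bindings gives M := plus(times(false, q(n)), true), X1 := plus(times(false, q(n)), true).
MGU = { U -> q(plus(true, n)), Y1 -> times(times(q(plus(true, n)), q(plus(true, n))), plus(q(plus(true, n)), q(plus(true, n)))), M -> plus(times(false, q(n)), true), X1 -> plus(times(false, q(n)), true), Y -> q(plus(true, n)), V -> q(n) }, so Y1 -> times(times(q(plus(true, n)), q(plus(true, n))), plus(q(plus(true, n)), q(plus(true, n)))).

times(times(q(plus(true, n)), q(plus(true, n))), plus(q(plus(true, n)), q(plus(true, n))))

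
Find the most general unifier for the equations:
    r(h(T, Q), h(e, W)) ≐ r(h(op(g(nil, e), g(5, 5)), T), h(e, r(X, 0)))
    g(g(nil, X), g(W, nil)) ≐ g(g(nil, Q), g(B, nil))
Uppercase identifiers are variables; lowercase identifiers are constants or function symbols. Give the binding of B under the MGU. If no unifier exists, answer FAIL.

r(op(g(nil, e), g(5, 5)), 0)

Decompose r/2: h(T, Q) ≐ h(op(g(nil, e), g(5, 5)), T),  h(e, W) ≐ h(e, r(X, 0)).
Decompose h/2: T ≐ op(g(nil, e), g(5, 5)),  Q ≐ T.
Bind T := op(g(nil, e), g(5, 5)); substituting into the one remaining equation that mentions T gives: Q ≐ op(g(nil, e), g(5, 5)).
Bind Q := op(g(nil, e), g(5, 5)); substituting into the one remaining equation that mentions Q gives: g(g(nil, X), g(W, nil)) ≐ g(g(nil, op(g(nil, e), g(5, 5))), g(B, nil)).
Decompose h/2: e ≐ e,  W ≐ r(X, 0).
Delete trivial equation e ≐ e.
Bind W := r(X, 0); substituting into the remaining equation gives: g(g(nil, X), g(r(X, 0), nil)) ≐ g(g(nil, op(g(nil, e), g(5, 5))), g(B, nil)).
Decompose g/2: g(nil, X) ≐ g(nil, op(g(nil, e), g(5, 5))),  g(r(X, 0), nil) ≐ g(B, nil).
Decompose g/2: nil ≐ nil,  X ≐ op(g(nil, e), g(5, 5)).
Delete trivial equation nil ≐ nil.
Bind X := op(g(nil, e), g(5, 5)); substituting into the remaining equation gives: g(r(op(g(nil, e), g(5, 5)), 0), nil) ≐ g(B, nil). Substituting into the earlier binding gives W := r(op(g(nil, e), g(5, 5)), 0).
Decompose g/2: r(op(g(nil, e), g(5, 5)), 0) ≐ B,  nil ≐ nil.
Bind B := r(op(g(nil, e), g(5, 5)), 0); no other remaining equation mentions B.
Delete trivial equation nil ≐ nil.
MGU = { T -> op(g(nil, e), g(5, 5)), Q -> op(g(nil, e), g(5, 5)), W -> r(op(g(nil, e), g(5, 5)), 0), X -> op(g(nil, e), g(5, 5)), B -> r(op(g(nil, e), g(5, 5)), 0) }, so B -> r(op(g(nil, e), g(5, 5)), 0).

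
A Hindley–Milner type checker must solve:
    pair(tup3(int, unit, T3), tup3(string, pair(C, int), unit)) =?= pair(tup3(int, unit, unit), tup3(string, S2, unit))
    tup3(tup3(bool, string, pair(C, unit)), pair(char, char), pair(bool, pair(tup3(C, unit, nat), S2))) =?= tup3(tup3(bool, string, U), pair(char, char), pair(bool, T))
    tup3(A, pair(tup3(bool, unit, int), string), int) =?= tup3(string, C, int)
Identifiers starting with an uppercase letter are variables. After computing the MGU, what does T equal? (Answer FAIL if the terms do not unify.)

pair(tup3(pair(tup3(bool, unit, int), string), unit, nat), pair(pair(tup3(bool, unit, int), string), int))

Decompose pair/2: tup3(int, unit, T3) =?= tup3(int, unit, unit),  tup3(string, pair(C, int), unit) =?= tup3(string, S2, unit).
Decompose tup3/3: int =?= int,  unit =?= unit,  T3 =?= unit.
Delete trivial equation int =?= int.
Delete trivial equation unit =?= unit.
Bind T3 := unit; no other remaining equation mentions T3.
Decompose tup3/3: string =?= string,  pair(C, int) =?= S2,  unit =?= unit.
Delete trivial equation string =?= string.
Bind S2 := pair(C, int); substituting into the one remaining equation that mentions S2 gives: tup3(tup3(bool, string, pair(C, unit)), pair(char, char), pair(bool, pair(tup3(C, unit, nat), pair(C, int)))) =?= tup3(tup3(bool, string, U), pair(char, char), pair(bool, T)).
Delete trivial equation unit =?= unit.
Decompose tup3/3: tup3(bool, string, pair(C, unit)) =?= tup3(bool, string, U),  pair(char, char) =?= pair(char, char),  pair(bool, pair(tup3(C, unit, nat), pair(C, int))) =?= pair(bool, T).
Decompose tup3/3: bool =?= bool,  string =?= string,  pair(C, unit) =?= U.
Delete trivial equation bool =?= bool.
Delete trivial equation string =?= string.
Bind U := pair(C, unit); no other remaining equation mentions U.
Delete trivial equation pair(char, char) =?= pair(char, char).
Decompose pair/2: bool =?= bool,  pair(tup3(C, unit, nat), pair(C, int)) =?= T.
Delete trivial equation bool =?= bool.
Bind T := pair(tup3(C, unit, nat), pair(C, int)); no other remaining equation mentions T.
Decompose tup3/3: A =?= string,  pair(tup3(bool, unit, int), string) =?= C,  int =?= int.
Bind A := string; no other remaining equation mentions A.
Bind C := pair(tup3(bool, unit, int), string); no other remaining equation mentions C. Substituting into the earlier bindings gives S2 := pair(pair(tup3(bool, unit, int), string), int), U := pair(pair(tup3(bool, unit, int), string), unit), T := pair(tup3(pair(tup3(bool, unit, int), string), unit, nat), pair(pair(tup3(bool, unit, int), string), int)).
Delete trivial equation int =?= int.
MGU = { T3 ↦ unit, S2 ↦ pair(pair(tup3(bool, unit, int), string), int), U ↦ pair(pair(tup3(bool, unit, int), string), unit), T ↦ pair(tup3(pair(tup3(bool, unit, int), string), unit, nat), pair(pair(tup3(bool, unit, int), string), int)), A ↦ string, C ↦ pair(tup3(bool, unit, int), string) }, so T ↦ pair(tup3(pair(tup3(bool, unit, int), string), unit, nat), pair(pair(tup3(bool, unit, int), string), int)).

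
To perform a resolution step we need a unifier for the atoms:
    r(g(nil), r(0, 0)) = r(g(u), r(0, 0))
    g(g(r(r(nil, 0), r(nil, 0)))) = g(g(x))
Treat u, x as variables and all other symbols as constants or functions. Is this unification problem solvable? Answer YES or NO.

Decompose r/2: g(nil) = g(u),  r(0, 0) = r(0, 0).
Decompose g/1: nil = u.
Bind u := nil; no other remaining equation mentions u.
Delete trivial equation r(0, 0) = r(0, 0).
Decompose g/1: g(r(r(nil, 0), r(nil, 0))) = g(x).
Decompose g/1: r(r(nil, 0), r(nil, 0)) = x.
Bind x := r(r(nil, 0), r(nil, 0)).
No equations remain and no clash or occurs-check failure arose, so a unifier exists.

YES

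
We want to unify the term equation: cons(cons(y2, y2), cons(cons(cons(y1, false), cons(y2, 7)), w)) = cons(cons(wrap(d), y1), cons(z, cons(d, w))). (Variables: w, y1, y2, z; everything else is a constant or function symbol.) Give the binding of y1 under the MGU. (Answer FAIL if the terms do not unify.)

FAIL

Decompose cons/2: cons(y2, y2) = cons(wrap(d), y1),  cons(cons(cons(y1, false), cons(y2, 7)), w) = cons(z, cons(d, w)).
Decompose cons/2: y2 = wrap(d),  y2 = y1.
Bind y2 := wrap(d); substituting into the remaining equations gives: wrap(d) = y1,  cons(cons(cons(y1, false), cons(wrap(d), 7)), w) = cons(z, cons(d, w)).
Bind y1 := wrap(d); substituting into the remaining equation gives: cons(cons(cons(wrap(d), false), cons(wrap(d), 7)), w) = cons(z, cons(d, w)).
Decompose cons/2: cons(cons(wrap(d), false), cons(wrap(d), 7)) = z,  w = cons(d, w).
Bind z := cons(cons(wrap(d), false), cons(wrap(d), 7)); no other remaining equation mentions z.
Occurs check fails: w occurs in cons(d, w); the equation w = cons(d, w) has no finite solution.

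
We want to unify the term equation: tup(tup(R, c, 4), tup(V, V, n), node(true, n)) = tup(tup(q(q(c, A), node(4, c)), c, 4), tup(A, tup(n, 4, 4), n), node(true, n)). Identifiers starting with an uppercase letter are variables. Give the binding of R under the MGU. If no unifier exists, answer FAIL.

q(q(c, tup(n, 4, 4)), node(4, c))

Decompose tup/3: tup(R, c, 4) = tup(q(q(c, A), node(4, c)), c, 4),  tup(V, V, n) = tup(A, tup(n, 4, 4), n),  node(true, n) = node(true, n).
Decompose tup/3: R = q(q(c, A), node(4, c)),  c = c,  4 = 4.
Bind R := q(q(c, A), node(4, c)); no other remaining equation mentions R.
Delete trivial equation c = c.
Delete trivial equation 4 = 4.
Decompose tup/3: V = A,  V = tup(n, 4, 4),  n = n.
Bind V := A; substituting into the one remaining equation that mentions V gives: A = tup(n, 4, 4).
Bind A := tup(n, 4, 4); no other remaining equation mentions A. Substituting into the earlier bindings gives R := q(q(c, tup(n, 4, 4)), node(4, c)), V := tup(n, 4, 4).
Delete trivial equation n = n.
Delete trivial equation node(true, n) = node(true, n).
MGU = { R ↦ q(q(c, tup(n, 4, 4)), node(4, c)), V ↦ tup(n, 4, 4), A ↦ tup(n, 4, 4) }, so R ↦ q(q(c, tup(n, 4, 4)), node(4, c)).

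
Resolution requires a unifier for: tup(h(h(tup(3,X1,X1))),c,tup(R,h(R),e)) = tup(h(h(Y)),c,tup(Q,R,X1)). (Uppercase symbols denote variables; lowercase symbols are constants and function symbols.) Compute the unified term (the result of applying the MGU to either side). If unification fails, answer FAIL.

Decompose tup/3: h(h(tup(3,X1,X1))) = h(h(Y)),  c = c,  tup(R,h(R),e) = tup(Q,R,X1).
Decompose h/1: h(tup(3,X1,X1)) = h(Y).
Decompose h/1: tup(3,X1,X1) = Y.
Bind Y := tup(3,X1,X1); no other remaining equation mentions Y.
Delete trivial equation c = c.
Decompose tup/3: R = Q,  h(R) = R,  e = X1.
Bind R := Q; substituting into the one remaining equation that mentions R gives: h(Q) = Q.
Occurs check fails: Q occurs in h(Q); the equation Q = h(Q) has no finite solution.

FAIL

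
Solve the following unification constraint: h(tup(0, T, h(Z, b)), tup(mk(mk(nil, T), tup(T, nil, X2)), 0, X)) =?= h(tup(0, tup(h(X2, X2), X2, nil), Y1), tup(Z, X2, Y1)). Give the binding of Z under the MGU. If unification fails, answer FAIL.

Decompose h/2: tup(0, T, h(Z, b)) =?= tup(0, tup(h(X2, X2), X2, nil), Y1),  tup(mk(mk(nil, T), tup(T, nil, X2)), 0, X) =?= tup(Z, X2, Y1).
Decompose tup/3: 0 =?= 0,  T =?= tup(h(X2, X2), X2, nil),  h(Z, b) =?= Y1.
Delete trivial equation 0 =?= 0.
Bind T := tup(h(X2, X2), X2, nil); substituting into the one remaining equation that mentions T gives: tup(mk(mk(nil, tup(h(X2, X2), X2, nil)), tup(tup(h(X2, X2), X2, nil), nil, X2)), 0, X) =?= tup(Z, X2, Y1).
Bind Y1 := h(Z, b); substituting into the remaining equation gives: tup(mk(mk(nil, tup(h(X2, X2), X2, nil)), tup(tup(h(X2, X2), X2, nil), nil, X2)), 0, X) =?= tup(Z, X2, h(Z, b)).
Decompose tup/3: mk(mk(nil, tup(h(X2, X2), X2, nil)), tup(tup(h(X2, X2), X2, nil), nil, X2)) =?= Z,  0 =?= X2,  X =?= h(Z, b).
Bind Z := mk(mk(nil, tup(h(X2, X2), X2, nil)), tup(tup(h(X2, X2), X2, nil), nil, X2)); substituting into the one remaining equation that mentions Z gives: X =?= h(mk(mk(nil, tup(h(X2, X2), X2, nil)), tup(tup(h(X2, X2), X2, nil), nil, X2)), b). Substituting into the earlier binding gives Y1 := h(mk(mk(nil, tup(h(X2, X2), X2, nil)), tup(tup(h(X2, X2), X2, nil), nil, X2)), b).
Bind X2 := 0; substituting into the remaining equation gives: X =?= h(mk(mk(nil, tup(h(0, 0), 0, nil)), tup(tup(h(0, 0), 0, nil), nil, 0)), b). Substituting into the earlier bindings gives T := tup(h(0, 0), 0, nil), Y1 := h(mk(mk(nil, tup(h(0, 0), 0, nil)), tup(tup(h(0, 0), 0, nil), nil, 0)), b), Z := mk(mk(nil, tup(h(0, 0), 0, nil)), tup(tup(h(0, 0), 0, nil), nil, 0)).
Bind X := h(mk(mk(nil, tup(h(0, 0), 0, nil)), tup(tup(h(0, 0), 0, nil), nil, 0)), b).
MGU = { T -> tup(h(0, 0), 0, nil), Y1 -> h(mk(mk(nil, tup(h(0, 0), 0, nil)), tup(tup(h(0, 0), 0, nil), nil, 0)), b), Z -> mk(mk(nil, tup(h(0, 0), 0, nil)), tup(tup(h(0, 0), 0, nil), nil, 0)), X2 -> 0, X -> h(mk(mk(nil, tup(h(0, 0), 0, nil)), tup(tup(h(0, 0), 0, nil), nil, 0)), b) }, so Z -> mk(mk(nil, tup(h(0, 0), 0, nil)), tup(tup(h(0, 0), 0, nil), nil, 0)).

mk(mk(nil, tup(h(0, 0), 0, nil)), tup(tup(h(0, 0), 0, nil), nil, 0))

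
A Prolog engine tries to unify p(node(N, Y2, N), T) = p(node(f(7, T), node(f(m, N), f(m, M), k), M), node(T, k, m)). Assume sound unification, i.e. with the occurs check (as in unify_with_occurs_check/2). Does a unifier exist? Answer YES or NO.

Decompose p/2: node(N, Y2, N) = node(f(7, T), node(f(m, N), f(m, M), k), M),  T = node(T, k, m).
Decompose node/3: N = f(7, T),  Y2 = node(f(m, N), f(m, M), k),  N = M.
Bind N := f(7, T); substituting into the 2 remaining equations that mention N gives: Y2 = node(f(m, f(7, T)), f(m, M), k),  f(7, T) = M.
Bind Y2 := node(f(m, f(7, T)), f(m, M), k); no other remaining equation mentions Y2.
Bind M := f(7, T); no other remaining equation mentions M. Substituting into the earlier binding gives Y2 := node(f(m, f(7, T)), f(m, f(7, T)), k).
Occurs check fails: T occurs in node(T, k, m); the equation T = node(T, k, m) has no finite solution.

NO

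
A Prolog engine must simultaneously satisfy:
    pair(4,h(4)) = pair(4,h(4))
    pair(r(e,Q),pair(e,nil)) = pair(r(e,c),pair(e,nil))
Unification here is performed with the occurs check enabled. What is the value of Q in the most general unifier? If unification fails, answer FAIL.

Delete trivial equation pair(4,h(4)) = pair(4,h(4)).
Decompose pair/2: r(e,Q) = r(e,c),  pair(e,nil) = pair(e,nil).
Decompose r/2: e = e,  Q = c.
Delete trivial equation e = e.
Bind Q := c; no other remaining equation mentions Q.
Delete trivial equation pair(e,nil) = pair(e,nil).
MGU = { Q = c }, so Q = c.

c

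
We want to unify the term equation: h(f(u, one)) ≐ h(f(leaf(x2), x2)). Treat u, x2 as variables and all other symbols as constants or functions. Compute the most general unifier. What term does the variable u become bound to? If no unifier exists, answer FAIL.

Decompose h/1: f(u, one) ≐ f(leaf(x2), x2).
Decompose f/2: u ≐ leaf(x2),  one ≐ x2.
Bind u := leaf(x2); no other remaining equation mentions u.
Bind x2 := one. Substituting into the earlier binding gives u := leaf(one).
MGU = { u := leaf(one), x2 := one }, so u := leaf(one).

leaf(one)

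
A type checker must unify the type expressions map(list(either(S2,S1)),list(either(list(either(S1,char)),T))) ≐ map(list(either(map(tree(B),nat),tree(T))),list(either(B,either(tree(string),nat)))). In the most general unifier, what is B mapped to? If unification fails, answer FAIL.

Decompose map/2: list(either(S2,S1)) ≐ list(either(map(tree(B),nat),tree(T))),  list(either(list(either(S1,char)),T)) ≐ list(either(B,either(tree(string),nat))).
Decompose list/1: either(S2,S1) ≐ either(map(tree(B),nat),tree(T)).
Decompose either/2: S2 ≐ map(tree(B),nat),  S1 ≐ tree(T).
Bind S2 := map(tree(B),nat); no other remaining equation mentions S2.
Bind S1 := tree(T); substituting into the remaining equation gives: list(either(list(either(tree(T),char)),T)) ≐ list(either(B,either(tree(string),nat))).
Decompose list/1: either(list(either(tree(T),char)),T) ≐ either(B,either(tree(string),nat)).
Decompose either/2: list(either(tree(T),char)) ≐ B,  T ≐ either(tree(string),nat).
Bind B := list(either(tree(T),char)); no other remaining equation mentions B. Substituting into the earlier binding gives S2 := map(tree(list(either(tree(T),char))),nat).
Bind T := either(tree(string),nat). Substituting into the earlier bindings gives S2 := map(tree(list(either(tree(either(tree(string),nat)),char))),nat), S1 := tree(either(tree(string),nat)), B := list(either(tree(either(tree(string),nat)),char)).
MGU = { S2 -> map(tree(list(either(tree(either(tree(string),nat)),char))),nat), S1 -> tree(either(tree(string),nat)), B -> list(either(tree(either(tree(string),nat)),char)), T -> either(tree(string),nat) }, so B -> list(either(tree(either(tree(string),nat)),char)).

list(either(tree(either(tree(string),nat)),char))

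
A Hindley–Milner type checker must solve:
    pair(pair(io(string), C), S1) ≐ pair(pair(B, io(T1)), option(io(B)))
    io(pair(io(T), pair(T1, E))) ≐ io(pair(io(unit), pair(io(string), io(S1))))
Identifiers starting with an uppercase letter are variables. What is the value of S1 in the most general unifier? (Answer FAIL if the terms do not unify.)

Decompose pair/2: pair(io(string), C) ≐ pair(B, io(T1)),  S1 ≐ option(io(B)).
Decompose pair/2: io(string) ≐ B,  C ≐ io(T1).
Bind B := io(string); substituting into the one remaining equation that mentions B gives: S1 ≐ option(io(io(string))).
Bind C := io(T1); no other remaining equation mentions C.
Bind S1 := option(io(io(string))); substituting into the remaining equation gives: io(pair(io(T), pair(T1, E))) ≐ io(pair(io(unit), pair(io(string), io(option(io(io(string))))))).
Decompose io/1: pair(io(T), pair(T1, E)) ≐ pair(io(unit), pair(io(string), io(option(io(io(string)))))).
Decompose pair/2: io(T) ≐ io(unit),  pair(T1, E) ≐ pair(io(string), io(option(io(io(string))))).
Decompose io/1: T ≐ unit.
Bind T := unit; no other remaining equation mentions T.
Decompose pair/2: T1 ≐ io(string),  E ≐ io(option(io(io(string)))).
Bind T1 := io(string); no other remaining equation mentions T1. Substituting into the earlier binding gives C := io(io(string)).
Bind E := io(option(io(io(string)))).
MGU = { B ↦ io(string), C ↦ io(io(string)), S1 ↦ option(io(io(string))), T ↦ unit, T1 ↦ io(string), E ↦ io(option(io(io(string)))) }, so S1 ↦ option(io(io(string))).

option(io(io(string)))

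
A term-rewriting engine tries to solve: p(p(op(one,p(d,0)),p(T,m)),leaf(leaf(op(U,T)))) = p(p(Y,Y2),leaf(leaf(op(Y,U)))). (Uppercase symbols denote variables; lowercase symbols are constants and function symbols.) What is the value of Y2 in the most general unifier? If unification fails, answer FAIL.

p(op(one,p(d,0)),m)

Decompose p/2: p(op(one,p(d,0)),p(T,m)) = p(Y,Y2),  leaf(leaf(op(U,T))) = leaf(leaf(op(Y,U))).
Decompose p/2: op(one,p(d,0)) = Y,  p(T,m) = Y2.
Bind Y := op(one,p(d,0)); substituting into the one remaining equation that mentions Y gives: leaf(leaf(op(U,T))) = leaf(leaf(op(op(one,p(d,0)),U))).
Bind Y2 := p(T,m); no other remaining equation mentions Y2.
Decompose leaf/1: leaf(op(U,T)) = leaf(op(op(one,p(d,0)),U)).
Decompose leaf/1: op(U,T) = op(op(one,p(d,0)),U).
Decompose op/2: U = op(one,p(d,0)),  T = U.
Bind U := op(one,p(d,0)); substituting into the remaining equation gives: T = op(one,p(d,0)).
Bind T := op(one,p(d,0)). Substituting into the earlier binding gives Y2 := p(op(one,p(d,0)),m).
MGU = { Y := op(one,p(d,0)), Y2 := p(op(one,p(d,0)),m), U := op(one,p(d,0)), T := op(one,p(d,0)) }, so Y2 := p(op(one,p(d,0)),m).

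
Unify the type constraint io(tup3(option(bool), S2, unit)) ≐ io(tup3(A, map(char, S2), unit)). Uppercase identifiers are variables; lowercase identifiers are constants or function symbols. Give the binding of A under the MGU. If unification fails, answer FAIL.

FAIL

Decompose io/1: tup3(option(bool), S2, unit) ≐ tup3(A, map(char, S2), unit).
Decompose tup3/3: option(bool) ≐ A,  S2 ≐ map(char, S2),  unit ≐ unit.
Bind A := option(bool); no other remaining equation mentions A.
Occurs check fails: S2 occurs in map(char, S2); the equation S2 ≐ map(char, S2) has no finite solution.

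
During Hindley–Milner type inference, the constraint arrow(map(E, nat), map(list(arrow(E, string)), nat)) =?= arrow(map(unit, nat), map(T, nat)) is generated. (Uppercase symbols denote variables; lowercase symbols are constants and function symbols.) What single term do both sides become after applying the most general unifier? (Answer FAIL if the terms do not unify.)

arrow(map(unit, nat), map(list(arrow(unit, string)), nat))

Decompose arrow/2: map(E, nat) =?= map(unit, nat),  map(list(arrow(E, string)), nat) =?= map(T, nat).
Decompose map/2: E =?= unit,  nat =?= nat.
Bind E := unit; substituting into the one remaining equation that mentions E gives: map(list(arrow(unit, string)), nat) =?= map(T, nat).
Delete trivial equation nat =?= nat.
Decompose map/2: list(arrow(unit, string)) =?= T,  nat =?= nat.
Bind T := list(arrow(unit, string)); no other remaining equation mentions T.
Delete trivial equation nat =?= nat.
Applying the MGU to either side gives arrow(map(unit, nat), map(list(arrow(unit, string)), nat)).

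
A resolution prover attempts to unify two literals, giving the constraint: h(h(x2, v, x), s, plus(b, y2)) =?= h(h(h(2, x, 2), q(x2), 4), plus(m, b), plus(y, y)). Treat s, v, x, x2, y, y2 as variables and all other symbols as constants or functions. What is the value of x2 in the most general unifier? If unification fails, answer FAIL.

Decompose h/3: h(x2, v, x) =?= h(h(2, x, 2), q(x2), 4),  s =?= plus(m, b),  plus(b, y2) =?= plus(y, y).
Decompose h/3: x2 =?= h(2, x, 2),  v =?= q(x2),  x =?= 4.
Bind x2 := h(2, x, 2); substituting into the one remaining equation that mentions x2 gives: v =?= q(h(2, x, 2)).
Bind v := q(h(2, x, 2)); no other remaining equation mentions v.
Bind x := 4; no other remaining equation mentions x. Substituting into the earlier bindings gives x2 := h(2, 4, 2), v := q(h(2, 4, 2)).
Bind s := plus(m, b); no other remaining equation mentions s.
Decompose plus/2: b =?= y,  y2 =?= y.
Bind y := b; substituting into the remaining equation gives: y2 =?= b.
Bind y2 := b.
MGU = { x2 := h(2, 4, 2), v := q(h(2, 4, 2)), x := 4, s := plus(m, b), y := b, y2 := b }, so x2 := h(2, 4, 2).

h(2, 4, 2)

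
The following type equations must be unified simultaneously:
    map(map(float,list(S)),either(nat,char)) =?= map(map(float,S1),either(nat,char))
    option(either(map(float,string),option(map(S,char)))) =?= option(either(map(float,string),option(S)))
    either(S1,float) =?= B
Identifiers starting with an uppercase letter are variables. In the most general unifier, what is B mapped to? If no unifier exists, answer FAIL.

FAIL

Decompose map/2: map(float,list(S)) =?= map(float,S1),  either(nat,char) =?= either(nat,char).
Decompose map/2: float =?= float,  list(S) =?= S1.
Delete trivial equation float =?= float.
Bind S1 := list(S); substituting into the one remaining equation that mentions S1 gives: either(list(S),float) =?= B.
Delete trivial equation either(nat,char) =?= either(nat,char).
Decompose option/1: either(map(float,string),option(map(S,char))) =?= either(map(float,string),option(S)).
Decompose either/2: map(float,string) =?= map(float,string),  option(map(S,char)) =?= option(S).
Delete trivial equation map(float,string) =?= map(float,string).
Decompose option/1: map(S,char) =?= S.
Occurs check fails: S occurs in map(S,char); the equation S =?= map(S,char) has no finite solution.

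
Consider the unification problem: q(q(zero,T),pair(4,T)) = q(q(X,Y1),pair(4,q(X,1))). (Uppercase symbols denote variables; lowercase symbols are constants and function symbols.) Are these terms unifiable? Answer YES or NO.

YES

Decompose q/2: q(zero,T) = q(X,Y1),  pair(4,T) = pair(4,q(X,1)).
Decompose q/2: zero = X,  T = Y1.
Bind X := zero; substituting into the one remaining equation that mentions X gives: pair(4,T) = pair(4,q(zero,1)).
Bind T := Y1; substituting into the remaining equation gives: pair(4,Y1) = pair(4,q(zero,1)).
Decompose pair/2: 4 = 4,  Y1 = q(zero,1).
Delete trivial equation 4 = 4.
Bind Y1 := q(zero,1). Substituting into the earlier binding gives T := q(zero,1).
No equations remain and no clash or occurs-check failure arose, so a unifier exists.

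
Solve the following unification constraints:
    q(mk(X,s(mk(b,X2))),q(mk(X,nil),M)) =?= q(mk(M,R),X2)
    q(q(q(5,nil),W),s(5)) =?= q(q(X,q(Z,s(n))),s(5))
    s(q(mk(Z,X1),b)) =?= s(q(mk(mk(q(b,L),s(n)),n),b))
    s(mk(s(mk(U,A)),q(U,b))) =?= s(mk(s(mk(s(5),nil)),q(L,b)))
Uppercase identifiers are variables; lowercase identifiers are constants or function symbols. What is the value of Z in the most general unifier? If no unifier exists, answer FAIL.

Decompose q/2: mk(X,s(mk(b,X2))) =?= mk(M,R),  q(mk(X,nil),M) =?= X2.
Decompose mk/2: X =?= M,  s(mk(b,X2)) =?= R.
Bind X := M; substituting into the 2 remaining equations that mention X gives: q(mk(M,nil),M) =?= X2,  q(q(q(5,nil),W),s(5)) =?= q(q(M,q(Z,s(n))),s(5)).
Bind R := s(mk(b,X2)); no other remaining equation mentions R.
Bind X2 := q(mk(M,nil),M); no other remaining equation mentions X2. Substituting into the earlier binding gives R := s(mk(b,q(mk(M,nil),M))).
Decompose q/2: q(q(5,nil),W) =?= q(M,q(Z,s(n))),  s(5) =?= s(5).
Decompose q/2: q(5,nil) =?= M,  W =?= q(Z,s(n)).
Bind M := q(5,nil); no other remaining equation mentions M. Substituting into the earlier bindings gives X := q(5,nil), R := s(mk(b,q(mk(q(5,nil),nil),q(5,nil)))), X2 := q(mk(q(5,nil),nil),q(5,nil)).
Bind W := q(Z,s(n)); no other remaining equation mentions W.
Delete trivial equation s(5) =?= s(5).
Decompose s/1: q(mk(Z,X1),b) =?= q(mk(mk(q(b,L),s(n)),n),b).
Decompose q/2: mk(Z,X1) =?= mk(mk(q(b,L),s(n)),n),  b =?= b.
Decompose mk/2: Z =?= mk(q(b,L),s(n)),  X1 =?= n.
Bind Z := mk(q(b,L),s(n)); no other remaining equation mentions Z. Substituting into the earlier binding gives W := q(mk(q(b,L),s(n)),s(n)).
Bind X1 := n; no other remaining equation mentions X1.
Delete trivial equation b =?= b.
Decompose s/1: mk(s(mk(U,A)),q(U,b)) =?= mk(s(mk(s(5),nil)),q(L,b)).
Decompose mk/2: s(mk(U,A)) =?= s(mk(s(5),nil)),  q(U,b) =?= q(L,b).
Decompose s/1: mk(U,A) =?= mk(s(5),nil).
Decompose mk/2: U =?= s(5),  A =?= nil.
Bind U := s(5); substituting into the one remaining equation that mentions U gives: q(s(5),b) =?= q(L,b).
Bind A := nil; no other remaining equation mentions A.
Decompose q/2: s(5) =?= L,  b =?= b.
Bind L := s(5); no other remaining equation mentions L. Substituting into the earlier bindings gives W := q(mk(q(b,s(5)),s(n)),s(n)), Z := mk(q(b,s(5)),s(n)).
Delete trivial equation b =?= b.
MGU = { X := q(5,nil), R := s(mk(b,q(mk(q(5,nil),nil),q(5,nil)))), X2 := q(mk(q(5,nil),nil),q(5,nil)), M := q(5,nil), W := q(mk(q(b,s(5)),s(n)),s(n)), Z := mk(q(b,s(5)),s(n)), X1 := n, U := s(5), A := nil, L := s(5) }, so Z := mk(q(b,s(5)),s(n)).

mk(q(b,s(5)),s(n))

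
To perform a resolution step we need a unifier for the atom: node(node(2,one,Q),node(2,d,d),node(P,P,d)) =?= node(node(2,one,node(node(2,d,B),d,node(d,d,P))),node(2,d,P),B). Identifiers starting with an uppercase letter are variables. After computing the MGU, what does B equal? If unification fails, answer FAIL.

node(d,d,d)

Decompose node/3: node(2,one,Q) =?= node(2,one,node(node(2,d,B),d,node(d,d,P))),  node(2,d,d) =?= node(2,d,P),  node(P,P,d) =?= B.
Decompose node/3: 2 =?= 2,  one =?= one,  Q =?= node(node(2,d,B),d,node(d,d,P)).
Delete trivial equation 2 =?= 2.
Delete trivial equation one =?= one.
Bind Q := node(node(2,d,B),d,node(d,d,P)); no other remaining equation mentions Q.
Decompose node/3: 2 =?= 2,  d =?= d,  d =?= P.
Delete trivial equation 2 =?= 2.
Delete trivial equation d =?= d.
Bind P := d; substituting into the remaining equation gives: node(d,d,d) =?= B. Substituting into the earlier binding gives Q := node(node(2,d,B),d,node(d,d,d)).
Bind B := node(d,d,d). Substituting into the earlier binding gives Q := node(node(2,d,node(d,d,d)),d,node(d,d,d)).
MGU = { Q ↦ node(node(2,d,node(d,d,d)),d,node(d,d,d)), P ↦ d, B ↦ node(d,d,d) }, so B ↦ node(d,d,d).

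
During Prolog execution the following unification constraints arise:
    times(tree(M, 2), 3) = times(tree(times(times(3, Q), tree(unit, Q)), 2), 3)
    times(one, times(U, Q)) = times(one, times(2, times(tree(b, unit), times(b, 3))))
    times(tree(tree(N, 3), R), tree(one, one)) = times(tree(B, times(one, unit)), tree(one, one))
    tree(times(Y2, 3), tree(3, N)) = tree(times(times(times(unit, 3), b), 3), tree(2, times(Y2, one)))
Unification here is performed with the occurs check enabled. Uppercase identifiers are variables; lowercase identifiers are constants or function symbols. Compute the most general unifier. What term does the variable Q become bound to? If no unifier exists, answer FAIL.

FAIL

Decompose times/2: tree(M, 2) = tree(times(times(3, Q), tree(unit, Q)), 2),  3 = 3.
Decompose tree/2: M = times(times(3, Q), tree(unit, Q)),  2 = 2.
Bind M := times(times(3, Q), tree(unit, Q)); no other remaining equation mentions M.
Delete trivial equation 2 = 2.
Delete trivial equation 3 = 3.
Decompose times/2: one = one,  times(U, Q) = times(2, times(tree(b, unit), times(b, 3))).
Delete trivial equation one = one.
Decompose times/2: U = 2,  Q = times(tree(b, unit), times(b, 3)).
Bind U := 2; no other remaining equation mentions U.
Bind Q := times(tree(b, unit), times(b, 3)); no other remaining equation mentions Q. Substituting into the earlier binding gives M := times(times(3, times(tree(b, unit), times(b, 3))), tree(unit, times(tree(b, unit), times(b, 3)))).
Decompose times/2: tree(tree(N, 3), R) = tree(B, times(one, unit)),  tree(one, one) = tree(one, one).
Decompose tree/2: tree(N, 3) = B,  R = times(one, unit).
Bind B := tree(N, 3); no other remaining equation mentions B.
Bind R := times(one, unit); no other remaining equation mentions R.
Delete trivial equation tree(one, one) = tree(one, one).
Decompose tree/2: times(Y2, 3) = times(times(times(unit, 3), b), 3),  tree(3, N) = tree(2, times(Y2, one)).
Decompose times/2: Y2 = times(times(unit, 3), b),  3 = 3.
Bind Y2 := times(times(unit, 3), b); substituting into the one remaining equation that mentions Y2 gives: tree(3, N) = tree(2, times(times(times(unit, 3), b), one)).
Delete trivial equation 3 = 3.
Decompose tree/2: 3 = 2,  N = times(times(times(unit, 3), b), one).
Clash: constants 3 and 2 differ; no unifier exists.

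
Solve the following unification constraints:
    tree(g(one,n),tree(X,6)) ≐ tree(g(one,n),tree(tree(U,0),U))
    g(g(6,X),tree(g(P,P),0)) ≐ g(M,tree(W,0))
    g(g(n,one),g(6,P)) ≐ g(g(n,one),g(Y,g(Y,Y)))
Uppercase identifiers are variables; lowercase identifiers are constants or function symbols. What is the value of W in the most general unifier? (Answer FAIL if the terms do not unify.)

g(g(6,6),g(6,6))

Decompose tree/2: g(one,n) ≐ g(one,n),  tree(X,6) ≐ tree(tree(U,0),U).
Delete trivial equation g(one,n) ≐ g(one,n).
Decompose tree/2: X ≐ tree(U,0),  6 ≐ U.
Bind X := tree(U,0); substituting into the one remaining equation that mentions X gives: g(g(6,tree(U,0)),tree(g(P,P),0)) ≐ g(M,tree(W,0)).
Bind U := 6; substituting into the one remaining equation that mentions U gives: g(g(6,tree(6,0)),tree(g(P,P),0)) ≐ g(M,tree(W,0)). Substituting into the earlier binding gives X := tree(6,0).
Decompose g/2: g(6,tree(6,0)) ≐ M,  tree(g(P,P),0) ≐ tree(W,0).
Bind M := g(6,tree(6,0)); no other remaining equation mentions M.
Decompose tree/2: g(P,P) ≐ W,  0 ≐ 0.
Bind W := g(P,P); no other remaining equation mentions W.
Delete trivial equation 0 ≐ 0.
Decompose g/2: g(n,one) ≐ g(n,one),  g(6,P) ≐ g(Y,g(Y,Y)).
Delete trivial equation g(n,one) ≐ g(n,one).
Decompose g/2: 6 ≐ Y,  P ≐ g(Y,Y).
Bind Y := 6; substituting into the remaining equation gives: P ≐ g(6,6).
Bind P := g(6,6). Substituting into the earlier binding gives W := g(g(6,6),g(6,6)).
MGU = { X := tree(6,0), U := 6, M := g(6,tree(6,0)), W := g(g(6,6),g(6,6)), Y := 6, P := g(6,6) }, so W := g(g(6,6),g(6,6)).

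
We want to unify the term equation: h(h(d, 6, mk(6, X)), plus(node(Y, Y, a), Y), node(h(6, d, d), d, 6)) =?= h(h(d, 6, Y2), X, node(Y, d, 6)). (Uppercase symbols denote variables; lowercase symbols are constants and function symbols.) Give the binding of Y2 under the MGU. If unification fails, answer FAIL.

Decompose h/3: h(d, 6, mk(6, X)) =?= h(d, 6, Y2),  plus(node(Y, Y, a), Y) =?= X,  node(h(6, d, d), d, 6) =?= node(Y, d, 6).
Decompose h/3: d =?= d,  6 =?= 6,  mk(6, X) =?= Y2.
Delete trivial equation d =?= d.
Delete trivial equation 6 =?= 6.
Bind Y2 := mk(6, X); no other remaining equation mentions Y2.
Bind X := plus(node(Y, Y, a), Y); no other remaining equation mentions X. Substituting into the earlier binding gives Y2 := mk(6, plus(node(Y, Y, a), Y)).
Decompose node/3: h(6, d, d) =?= Y,  d =?= d,  6 =?= 6.
Bind Y := h(6, d, d); no other remaining equation mentions Y. Substituting into the earlier bindings gives Y2 := mk(6, plus(node(h(6, d, d), h(6, d, d), a), h(6, d, d))), X := plus(node(h(6, d, d), h(6, d, d), a), h(6, d, d)).
Delete trivial equation d =?= d.
Delete trivial equation 6 =?= 6.
MGU = { Y2 -> mk(6, plus(node(h(6, d, d), h(6, d, d), a), h(6, d, d))), X -> plus(node(h(6, d, d), h(6, d, d), a), h(6, d, d)), Y -> h(6, d, d) }, so Y2 -> mk(6, plus(node(h(6, d, d), h(6, d, d), a), h(6, d, d))).

mk(6, plus(node(h(6, d, d), h(6, d, d), a), h(6, d, d)))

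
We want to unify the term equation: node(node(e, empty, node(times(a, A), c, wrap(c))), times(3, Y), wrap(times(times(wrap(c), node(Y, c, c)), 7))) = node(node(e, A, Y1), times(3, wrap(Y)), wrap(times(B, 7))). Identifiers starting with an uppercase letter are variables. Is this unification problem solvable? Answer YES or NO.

Decompose node/3: node(e, empty, node(times(a, A), c, wrap(c))) = node(e, A, Y1),  times(3, Y) = times(3, wrap(Y)),  wrap(times(times(wrap(c), node(Y, c, c)), 7)) = wrap(times(B, 7)).
Decompose node/3: e = e,  empty = A,  node(times(a, A), c, wrap(c)) = Y1.
Delete trivial equation e = e.
Bind A := empty; substituting into the one remaining equation that mentions A gives: node(times(a, empty), c, wrap(c)) = Y1.
Bind Y1 := node(times(a, empty), c, wrap(c)); no other remaining equation mentions Y1.
Decompose times/2: 3 = 3,  Y = wrap(Y).
Delete trivial equation 3 = 3.
Occurs check fails: Y occurs in wrap(Y); the equation Y = wrap(Y) has no finite solution.

NO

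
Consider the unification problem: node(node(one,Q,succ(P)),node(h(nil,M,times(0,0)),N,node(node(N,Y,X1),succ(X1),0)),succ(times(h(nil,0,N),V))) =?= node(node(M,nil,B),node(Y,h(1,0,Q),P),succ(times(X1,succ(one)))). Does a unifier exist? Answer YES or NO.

Decompose node/3: node(one,Q,succ(P)) =?= node(M,nil,B),  node(h(nil,M,times(0,0)),N,node(node(N,Y,X1),succ(X1),0)) =?= node(Y,h(1,0,Q),P),  succ(times(h(nil,0,N),V)) =?= succ(times(X1,succ(one))).
Decompose node/3: one =?= M,  Q =?= nil,  succ(P) =?= B.
Bind M := one; substituting into the one remaining equation that mentions M gives: node(h(nil,one,times(0,0)),N,node(node(N,Y,X1),succ(X1),0)) =?= node(Y,h(1,0,Q),P).
Bind Q := nil; substituting into the one remaining equation that mentions Q gives: node(h(nil,one,times(0,0)),N,node(node(N,Y,X1),succ(X1),0)) =?= node(Y,h(1,0,nil),P).
Bind B := succ(P); no other remaining equation mentions B.
Decompose node/3: h(nil,one,times(0,0)) =?= Y,  N =?= h(1,0,nil),  node(node(N,Y,X1),succ(X1),0) =?= P.
Bind Y := h(nil,one,times(0,0)); substituting into the one remaining equation that mentions Y gives: node(node(N,h(nil,one,times(0,0)),X1),succ(X1),0) =?= P.
Bind N := h(1,0,nil); substituting into the remaining equations gives: node(node(h(1,0,nil),h(nil,one,times(0,0)),X1),succ(X1),0) =?= P,  succ(times(h(nil,0,h(1,0,nil)),V)) =?= succ(times(X1,succ(one))).
Bind P := node(node(h(1,0,nil),h(nil,one,times(0,0)),X1),succ(X1),0); no other remaining equation mentions P. Substituting into the earlier binding gives B := succ(node(node(h(1,0,nil),h(nil,one,times(0,0)),X1),succ(X1),0)).
Decompose succ/1: times(h(nil,0,h(1,0,nil)),V) =?= times(X1,succ(one)).
Decompose times/2: h(nil,0,h(1,0,nil)) =?= X1,  V =?= succ(one).
Bind X1 := h(nil,0,h(1,0,nil)); no other remaining equation mentions X1. Substituting into the earlier bindings gives B := succ(node(node(h(1,0,nil),h(nil,one,times(0,0)),h(nil,0,h(1,0,nil))),succ(h(nil,0,h(1,0,nil))),0)), P := node(node(h(1,0,nil),h(nil,one,times(0,0)),h(nil,0,h(1,0,nil))),succ(h(nil,0,h(1,0,nil))),0).
Bind V := succ(one).
No equations remain and no clash or occurs-check failure arose, so a unifier exists.

YES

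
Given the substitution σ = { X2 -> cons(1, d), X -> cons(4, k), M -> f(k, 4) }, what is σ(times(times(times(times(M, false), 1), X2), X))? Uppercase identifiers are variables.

Replace each occurrence of X2 with cons(1, d).
Replace each occurrence of X with cons(4, k).
Replace each occurrence of M with f(k, 4).
Result: times(times(times(times(f(k, 4), false), 1), cons(1, d)), cons(4, k)).

times(times(times(times(f(k, 4), false), 1), cons(1, d)), cons(4, k))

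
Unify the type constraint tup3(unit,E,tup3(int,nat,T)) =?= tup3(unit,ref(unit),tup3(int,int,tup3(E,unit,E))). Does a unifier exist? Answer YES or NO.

NO

Decompose tup3/3: unit =?= unit,  E =?= ref(unit),  tup3(int,nat,T) =?= tup3(int,int,tup3(E,unit,E)).
Delete trivial equation unit =?= unit.
Bind E := ref(unit); substituting into the remaining equation gives: tup3(int,nat,T) =?= tup3(int,int,tup3(ref(unit),unit,ref(unit))).
Decompose tup3/3: int =?= int,  nat =?= int,  T =?= tup3(ref(unit),unit,ref(unit)).
Delete trivial equation int =?= int.
Clash: constants nat and int differ; no unifier exists.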